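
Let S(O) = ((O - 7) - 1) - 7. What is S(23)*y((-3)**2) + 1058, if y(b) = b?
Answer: 1130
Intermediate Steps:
S(O) = -15 + O (S(O) = ((-7 + O) - 1) - 7 = (-8 + O) - 7 = -15 + O)
S(23)*y((-3)**2) + 1058 = (-15 + 23)*(-3)**2 + 1058 = 8*9 + 1058 = 72 + 1058 = 1130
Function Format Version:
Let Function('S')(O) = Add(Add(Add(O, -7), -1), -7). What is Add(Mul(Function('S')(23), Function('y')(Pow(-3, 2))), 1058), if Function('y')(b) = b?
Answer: 1130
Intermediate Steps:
Function('S')(O) = Add(-15, O) (Function('S')(O) = Add(Add(Add(-7, O), -1), -7) = Add(Add(-8, O), -7) = Add(-15, O))
Add(Mul(Function('S')(23), Function('y')(Pow(-3, 2))), 1058) = Add(Mul(Add(-15, 23), Pow(-3, 2)), 1058) = Add(Mul(8, 9), 1058) = Add(72, 1058) = 1130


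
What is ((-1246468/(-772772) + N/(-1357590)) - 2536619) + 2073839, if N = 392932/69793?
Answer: -325815396694402861111/704041947143535 ≈ -4.6278e+5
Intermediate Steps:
N = 392932/69793 (N = 392932*(1/69793) = 392932/69793 ≈ 5.6300)
((-1246468/(-772772) + N/(-1357590)) - 2536619) + 2073839 = ((-1246468/(-772772) + (392932/69793)/(-1357590)) - 2536619) + 2073839 = ((-1246468*(-1/772772) + (392932/69793)*(-1/1357590)) - 2536619) + 2073839 = ((311617/193193 - 196466/47375139435) - 2536619) + 2073839 = (1135604682266189/704041947143535 - 2536619) + 2073839 = -1785885044316604341976/704041947143535 + 2073839 = -325815396694402861111/704041947143535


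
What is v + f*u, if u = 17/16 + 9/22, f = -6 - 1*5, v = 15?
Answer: -19/16 ≈ -1.1875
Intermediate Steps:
f = -11 (f = -6 - 5 = -11)
u = 259/176 (u = 17*(1/16) + 9*(1/22) = 17/16 + 9/22 = 259/176 ≈ 1.4716)
v + f*u = 15 - 11*259/176 = 15 - 259/16 = -19/16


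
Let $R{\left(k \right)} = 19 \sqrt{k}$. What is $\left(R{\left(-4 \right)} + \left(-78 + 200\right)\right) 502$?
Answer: $61244 + 19076 i \approx 61244.0 + 19076.0 i$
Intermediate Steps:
$\left(R{\left(-4 \right)} + \left(-78 + 200\right)\right) 502 = \left(19 \sqrt{-4} + \left(-78 + 200\right)\right) 502 = \left(19 \cdot 2 i + 122\right) 502 = \left(38 i + 122\right) 502 = \left(122 + 38 i\right) 502 = 61244 + 19076 i$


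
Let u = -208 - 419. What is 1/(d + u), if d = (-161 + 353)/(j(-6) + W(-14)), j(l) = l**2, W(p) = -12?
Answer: -1/619 ≈ -0.0016155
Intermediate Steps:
u = -627
d = 8 (d = (-161 + 353)/((-6)**2 - 12) = 192/(36 - 12) = 192/24 = 192*(1/24) = 8)
1/(d + u) = 1/(8 - 627) = 1/(-619) = -1/619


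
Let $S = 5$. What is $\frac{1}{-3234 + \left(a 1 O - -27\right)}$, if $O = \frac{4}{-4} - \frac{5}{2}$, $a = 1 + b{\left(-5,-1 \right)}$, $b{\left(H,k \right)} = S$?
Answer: $- \frac{1}{3228} \approx -0.00030979$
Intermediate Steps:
$b{\left(H,k \right)} = 5$
$a = 6$ ($a = 1 + 5 = 6$)
$O = - \frac{7}{2}$ ($O = 4 \left(- \frac{1}{4}\right) - \frac{5}{2} = -1 - \frac{5}{2} = - \frac{7}{2} \approx -3.5$)
$\frac{1}{-3234 + \left(a 1 O - -27\right)} = \frac{1}{-3234 + \left(6 \cdot 1 \left(- \frac{7}{2}\right) - -27\right)} = \frac{1}{-3234 + \left(6 \left(- \frac{7}{2}\right) + 27\right)} = \frac{1}{-3234 + \left(-21 + 27\right)} = \frac{1}{-3234 + 6} = \frac{1}{-3228} = - \frac{1}{3228}$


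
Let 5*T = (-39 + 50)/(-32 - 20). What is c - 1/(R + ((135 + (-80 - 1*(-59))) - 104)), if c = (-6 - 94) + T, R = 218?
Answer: -370673/3705 ≈ -100.05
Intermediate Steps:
T = -11/260 (T = ((-39 + 50)/(-32 - 20))/5 = (11/(-52))/5 = (11*(-1/52))/5 = (1/5)*(-11/52) = -11/260 ≈ -0.042308)
c = -26011/260 (c = (-6 - 94) - 11/260 = -100 - 11/260 = -26011/260 ≈ -100.04)
c - 1/(R + ((135 + (-80 - 1*(-59))) - 104)) = -26011/260 - 1/(218 + ((135 + (-80 - 1*(-59))) - 104)) = -26011/260 - 1/(218 + ((135 + (-80 + 59)) - 104)) = -26011/260 - 1/(218 + ((135 - 21) - 104)) = -26011/260 - 1/(218 + (114 - 104)) = -26011/260 - 1/(218 + 10) = -26011/260 - 1/228 = -370673/3705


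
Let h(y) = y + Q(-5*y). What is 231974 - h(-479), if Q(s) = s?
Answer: 230058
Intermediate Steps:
h(y) = -4*y (h(y) = y - 5*y = -4*y)
231974 - h(-479) = 231974 - (-4)*(-479) = 231974 - 1*1916 = 231974 - 1916 = 230058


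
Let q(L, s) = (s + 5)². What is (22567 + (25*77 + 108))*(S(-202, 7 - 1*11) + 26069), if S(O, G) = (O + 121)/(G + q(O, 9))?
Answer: 5130296175/8 ≈ 6.4129e+8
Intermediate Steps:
q(L, s) = (5 + s)²
S(O, G) = (121 + O)/(196 + G) (S(O, G) = (O + 121)/(G + (5 + 9)²) = (121 + O)/(G + 14²) = (121 + O)/(G + 196) = (121 + O)/(196 + G))
(22567 + (25*77 + 108))*(S(-202, 7 - 1*11) + 26069) = (22567 + (25*77 + 108))*((121 - 202)/(196 + (7 - 1*11)) + 26069) = (22567 + (1925 + 108))*(-81/(196 + (7 - 11)) + 26069) = (22567 + 2033)*(-81/(196 - 4) + 26069) = 24600*(-81/192 + 26069) = 24600*((1/192)*(-81) + 26069) = 24600*(-27/64 + 26069) = 24600*(1668389/64) = 5130296175/8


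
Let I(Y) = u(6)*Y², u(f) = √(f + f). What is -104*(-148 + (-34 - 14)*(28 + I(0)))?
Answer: 155168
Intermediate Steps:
u(f) = √2*√f (u(f) = √(2*f) = √2*√f)
I(Y) = 2*√3*Y² (I(Y) = (√2*√6)*Y² = (2*√3)*Y² = 2*√3*Y²)
-104*(-148 + (-34 - 14)*(28 + I(0))) = -104*(-148 + (-34 - 14)*(28 + 2*√3*0²)) = -104*(-148 - 48*(28 + 2*√3*0)) = -104*(-148 - 48*(28 + 0)) = -104*(-148 - 48*28) = -104*(-148 - 1344) = -104*(-1492) = 155168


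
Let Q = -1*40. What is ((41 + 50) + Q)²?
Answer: 2601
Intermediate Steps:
Q = -40
((41 + 50) + Q)² = ((41 + 50) - 40)² = (91 - 40)² = 51² = 2601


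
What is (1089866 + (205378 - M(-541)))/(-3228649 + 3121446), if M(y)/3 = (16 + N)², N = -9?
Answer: -1295097/107203 ≈ -12.081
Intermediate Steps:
M(y) = 147 (M(y) = 3*(16 - 9)² = 3*7² = 3*49 = 147)
(1089866 + (205378 - M(-541)))/(-3228649 + 3121446) = (1089866 + (205378 - 1*147))/(-3228649 + 3121446) = (1089866 + (205378 - 147))/(-107203) = (1089866 + 205231)*(-1/107203) = 1295097*(-1/107203) = -1295097/107203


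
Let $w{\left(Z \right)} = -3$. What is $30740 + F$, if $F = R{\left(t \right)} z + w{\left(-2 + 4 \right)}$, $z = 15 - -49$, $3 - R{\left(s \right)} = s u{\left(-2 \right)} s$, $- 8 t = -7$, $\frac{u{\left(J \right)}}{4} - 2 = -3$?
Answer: $31125$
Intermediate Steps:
$u{\left(J \right)} = -4$ ($u{\left(J \right)} = 8 + 4 \left(-3\right) = 8 - 12 = -4$)
$t = \frac{7}{8}$ ($t = \left(- \frac{1}{8}\right) \left(-7\right) = \frac{7}{8} \approx 0.875$)
$R{\left(s \right)} = 3 + 4 s^{2}$ ($R{\left(s \right)} = 3 - s \left(-4\right) s = 3 - - 4 s s = 3 - - 4 s^{2} = 3 + 4 s^{2}$)
$z = 64$ ($z = 15 + 49 = 64$)
$F = 385$ ($F = \left(3 + 4 \left(\frac{7}{8}\right)^{2}\right) 64 - 3 = \left(3 + 4 \cdot \frac{49}{64}\right) 64 - 3 = \left(3 + \frac{49}{16}\right) 64 - 3 = \frac{97}{16} \cdot 64 - 3 = 388 - 3 = 385$)
$30740 + F = 30740 + 385 = 31125$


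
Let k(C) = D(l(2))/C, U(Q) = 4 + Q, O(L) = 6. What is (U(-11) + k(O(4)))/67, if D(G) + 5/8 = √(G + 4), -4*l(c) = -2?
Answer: -341/3216 + √2/268 ≈ -0.10076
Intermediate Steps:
l(c) = ½ (l(c) = -¼*(-2) = ½)
D(G) = -5/8 + √(4 + G) (D(G) = -5/8 + √(G + 4) = -5/8 + √(4 + G))
k(C) = (-5/8 + 3*√2/2)/C (k(C) = (-5/8 + √(4 + ½))/C = (-5/8 + √(9/2))/C = (-5/8 + 3*√2/2)/C)
(U(-11) + k(O(4)))/67 = ((4 - 11) + (⅛)*(-5 + 12*√2)/6)/67 = (-7 + (⅛)*(⅙)*(-5 + 12*√2))/67 = (-7 + (-5/48 + √2/4))/67 = (-341/48 + √2/4)/67 = -341/3216 + √2/268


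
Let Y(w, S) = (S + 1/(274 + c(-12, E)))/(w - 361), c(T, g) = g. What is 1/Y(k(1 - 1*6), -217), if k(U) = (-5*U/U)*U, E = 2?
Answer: 92736/59891 ≈ 1.5484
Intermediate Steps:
k(U) = -5*U (k(U) = (-5*1)*U = -5*U)
Y(w, S) = (1/276 + S)/(-361 + w) (Y(w, S) = (S + 1/(274 + 2))/(w - 361) = (S + 1/276)/(-361 + w) = (1/276 + S)/(-361 + w))
1/Y(k(1 - 1*6), -217) = 1/((1/276 - 217)/(-361 - 5*(1 - 1*6))) = 1/(-59891/276/(-361 - 5*(1 - 6))) = 1/(-59891/276/(-361 - 5*(-5))) = 1/(-59891/276/(-361 + 25)) = 1/(-59891/276/(-336)) = 1/(-1/336*(-59891/276)) = 1/(59891/92736) = 92736/59891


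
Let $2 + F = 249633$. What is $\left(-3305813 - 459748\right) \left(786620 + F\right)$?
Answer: $-3902066351811$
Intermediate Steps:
$F = 249631$ ($F = -2 + 249633 = 249631$)
$\left(-3305813 - 459748\right) \left(786620 + F\right) = \left(-3305813 - 459748\right) \left(786620 + 249631\right) = \left(-3765561\right) 1036251 = -3902066351811$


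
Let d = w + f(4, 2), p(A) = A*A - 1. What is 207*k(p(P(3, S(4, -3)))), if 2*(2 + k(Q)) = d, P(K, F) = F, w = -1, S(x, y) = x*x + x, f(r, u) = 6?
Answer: 207/2 ≈ 103.50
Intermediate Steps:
S(x, y) = x + x² (S(x, y) = x² + x = x + x²)
p(A) = -1 + A² (p(A) = A² - 1 = -1 + A²)
d = 5 (d = -1 + 6 = 5)
k(Q) = ½ (k(Q) = -2 + (½)*5 = -2 + 5/2 = ½)
207*k(p(P(3, S(4, -3)))) = 207*(½) = 207/2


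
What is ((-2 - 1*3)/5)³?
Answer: -1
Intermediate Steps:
((-2 - 1*3)/5)³ = ((-2 - 3)*(⅕))³ = (-5*⅕)³ = (-1)³ = -1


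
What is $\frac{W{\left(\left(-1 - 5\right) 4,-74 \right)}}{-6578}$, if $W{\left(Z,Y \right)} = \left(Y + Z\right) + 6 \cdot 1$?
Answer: $\frac{2}{143} \approx 0.013986$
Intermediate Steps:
$W{\left(Z,Y \right)} = 6 + Y + Z$ ($W{\left(Z,Y \right)} = \left(Y + Z\right) + 6 = 6 + Y + Z$)
$\frac{W{\left(\left(-1 - 5\right) 4,-74 \right)}}{-6578} = \frac{6 - 74 + \left(-1 - 5\right) 4}{-6578} = \left(6 - 74 - 24\right) \left(- \frac{1}{6578}\right) = \left(-92\right) \left(- \frac{1}{6578}\right) = \frac{2}{143}$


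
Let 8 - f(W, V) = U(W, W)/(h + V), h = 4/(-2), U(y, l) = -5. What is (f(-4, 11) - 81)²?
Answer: 425104/81 ≈ 5248.2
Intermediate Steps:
h = -2 (h = 4*(-½) = -2)
f(W, V) = 8 + 5/(-2 + V) (f(W, V) = 8 - (-5)/(-2 + V) = 8 + 5/(-2 + V))
(f(-4, 11) - 81)² = ((-11 + 8*11)/(-2 + 11) - 81)² = ((-11 + 88)/9 - 81)² = ((⅑)*77 - 81)² = (77/9 - 81)² = (-652/9)² = 425104/81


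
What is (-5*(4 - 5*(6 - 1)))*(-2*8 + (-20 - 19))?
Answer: -5775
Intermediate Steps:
(-5*(4 - 5*(6 - 1)))*(-2*8 + (-20 - 19)) = (-5*(4 - 5*5))*(-16 - 39) = -5*(4 - 25)*(-55) = -5*(-21)*(-55) = 105*(-55) = -5775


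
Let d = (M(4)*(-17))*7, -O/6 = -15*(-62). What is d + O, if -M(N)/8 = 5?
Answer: -820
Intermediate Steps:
M(N) = -40 (M(N) = -8*5 = -40)
O = -5580 (O = -(-90)*(-62) = -6*930 = -5580)
d = 4760 (d = -40*(-17)*7 = 680*7 = 4760)
d + O = 4760 - 5580 = -820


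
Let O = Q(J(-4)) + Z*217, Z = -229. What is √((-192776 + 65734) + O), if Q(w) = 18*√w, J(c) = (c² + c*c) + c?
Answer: √(-176735 + 36*√7) ≈ 420.29*I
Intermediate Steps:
J(c) = c + 2*c² (J(c) = (c² + c²) + c = 2*c² + c = c + 2*c²)
O = -49693 + 36*√7 (O = 18*√(-4*(1 + 2*(-4))) - 229*217 = 18*√(-4*(1 - 8)) - 49693 = 18*√(-4*(-7)) - 49693 = 18*√28 - 49693 = 18*(2*√7) - 49693 = 36*√7 - 49693 = -49693 + 36*√7 ≈ -49598.)
√((-192776 + 65734) + O) = √((-192776 + 65734) + (-49693 + 36*√7)) = √(-127042 + (-49693 + 36*√7)) = √(-176735 + 36*√7)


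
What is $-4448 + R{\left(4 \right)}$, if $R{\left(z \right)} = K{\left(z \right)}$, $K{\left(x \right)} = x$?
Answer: $-4444$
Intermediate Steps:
$R{\left(z \right)} = z$
$-4448 + R{\left(4 \right)} = -4448 + 4 = -4444$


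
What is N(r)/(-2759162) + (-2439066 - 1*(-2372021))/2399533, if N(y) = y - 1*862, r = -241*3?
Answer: -181184756485/6620700271346 ≈ -0.027366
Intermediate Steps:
r = -723
N(y) = -862 + y (N(y) = y - 862 = -862 + y)
N(r)/(-2759162) + (-2439066 - 1*(-2372021))/2399533 = (-862 - 723)/(-2759162) + (-2439066 - 1*(-2372021))/2399533 = -1585*(-1/2759162) + (-2439066 + 2372021)*(1/2399533) = 1585/2759162 - 67045*1/2399533 = 1585/2759162 - 67045/2399533 = -181184756485/6620700271346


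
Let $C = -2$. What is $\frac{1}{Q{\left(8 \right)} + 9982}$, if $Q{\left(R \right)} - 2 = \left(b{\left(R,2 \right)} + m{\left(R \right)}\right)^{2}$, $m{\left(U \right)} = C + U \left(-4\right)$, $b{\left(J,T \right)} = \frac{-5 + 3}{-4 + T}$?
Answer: $\frac{1}{11073} \approx 9.031 \cdot 10^{-5}$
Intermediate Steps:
$b{\left(J,T \right)} = - \frac{2}{-4 + T}$
$m{\left(U \right)} = -2 - 4 U$ ($m{\left(U \right)} = -2 + U \left(-4\right) = -2 - 4 U$)
$Q{\left(R \right)} = 2 + \left(-1 - 4 R\right)^{2}$ ($Q{\left(R \right)} = 2 + \left(- \frac{2}{-4 + 2} - \left(2 + 4 R\right)\right)^{2} = 2 + \left(- \frac{2}{-2} - \left(2 + 4 R\right)\right)^{2} = 2 + \left(\left(-2\right) \left(- \frac{1}{2}\right) - \left(2 + 4 R\right)\right)^{2} = 2 + \left(1 - \left(2 + 4 R\right)\right)^{2} = 2 + \left(-1 - 4 R\right)^{2}$)
$\frac{1}{Q{\left(8 \right)} + 9982} = \frac{1}{\left(2 + \left(1 + 4 \cdot 8\right)^{2}\right) + 9982} = \frac{1}{\left(2 + \left(1 + 32\right)^{2}\right) + 9982} = \frac{1}{\left(2 + 33^{2}\right) + 9982} = \frac{1}{\left(2 + 1089\right) + 9982} = \frac{1}{1091 + 9982} = \frac{1}{11073}$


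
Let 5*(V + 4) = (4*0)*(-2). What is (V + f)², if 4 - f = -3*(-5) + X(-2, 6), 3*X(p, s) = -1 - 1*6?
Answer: 1444/9 ≈ 160.44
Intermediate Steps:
X(p, s) = -7/3 (X(p, s) = (-1 - 1*6)/3 = (-1 - 6)/3 = (⅓)*(-7) = -7/3)
V = -4 (V = -4 + ((4*0)*(-2))/5 = -4 + (0*(-2))/5 = -4 + (⅕)*0 = -4 + 0 = -4)
f = -26/3 (f = 4 - (-3*(-5) - 7/3) = 4 - (15 - 7/3) = 4 - 1*38/3 = 4 - 38/3 = -26/3 ≈ -8.6667)
(V + f)² = (-4 - 26/3)² = (-38/3)² = 1444/9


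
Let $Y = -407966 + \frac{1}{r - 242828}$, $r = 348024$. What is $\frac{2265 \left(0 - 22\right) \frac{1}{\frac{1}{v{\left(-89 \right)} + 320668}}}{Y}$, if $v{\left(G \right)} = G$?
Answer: $\frac{336089681471544}{8583278267} \approx 39156.0$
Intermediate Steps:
$Y = - \frac{42916391335}{105196}$ ($Y = -407966 + \frac{1}{348024 - 242828} = -407966 + \frac{1}{105196} = - \frac{42916391335}{105196} \approx -4.0797 \cdot 10^{5}$)
$\frac{2265 \left(0 - 22\right) \frac{1}{\frac{1}{v{\left(-89 \right)} + 320668}}}{Y} = \frac{2265 \left(0 - 22\right) \frac{1}{\frac{1}{-89 + 320668}}}{- \frac{42916391335}{105196}} = \frac{2265 \left(-22\right)}{\frac{1}{320579}} \left(- \frac{105196}{42916391335}\right) = - 49830 \frac{1}{\frac{1}{320579}} \left(- \frac{105196}{42916391335}\right) = \left(-49830\right) 320579 \left(- \frac{105196}{42916391335}\right) = \left(-15974451570\right) \left(- \frac{105196}{42916391335}\right) = \frac{336089681471544}{8583278267}$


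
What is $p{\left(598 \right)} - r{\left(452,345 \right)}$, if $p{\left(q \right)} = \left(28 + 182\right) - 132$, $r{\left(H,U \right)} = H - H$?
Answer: $78$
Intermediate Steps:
$r{\left(H,U \right)} = 0$
$p{\left(q \right)} = 78$ ($p{\left(q \right)} = 210 - 132 = 78$)
$p{\left(598 \right)} - r{\left(452,345 \right)} = 78 - 0 = 78 + 0 = 78$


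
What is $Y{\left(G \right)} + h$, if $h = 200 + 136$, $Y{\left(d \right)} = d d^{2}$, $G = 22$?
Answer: $10984$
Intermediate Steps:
$Y{\left(d \right)} = d^{3}$
$h = 336$
$Y{\left(G \right)} + h = 22^{3} + 336 = 10648 + 336 = 10984$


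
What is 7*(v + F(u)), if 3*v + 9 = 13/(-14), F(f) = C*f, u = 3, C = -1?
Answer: -265/6 ≈ -44.167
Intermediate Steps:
F(f) = -f
v = -139/42 (v = -3 + (13/(-14))/3 = -3 + (13*(-1/14))/3 = -3 + (⅓)*(-13/14) = -3 - 13/42 = -139/42 ≈ -3.3095)
7*(v + F(u)) = 7*(-139/42 - 1*3) = 7*(-139/42 - 3) = 7*(-265/42) = -265/6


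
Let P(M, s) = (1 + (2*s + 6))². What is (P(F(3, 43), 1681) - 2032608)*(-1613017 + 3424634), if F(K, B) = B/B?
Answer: 16879837413201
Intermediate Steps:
F(K, B) = 1
P(M, s) = (7 + 2*s)² (P(M, s) = (1 + (6 + 2*s))² = (7 + 2*s)²)
(P(F(3, 43), 1681) - 2032608)*(-1613017 + 3424634) = ((7 + 2*1681)² - 2032608)*(-1613017 + 3424634) = ((7 + 3362)² - 2032608)*1811617 = (3369² - 2032608)*1811617 = (11350161 - 2032608)*1811617 = 9317553*1811617 = 16879837413201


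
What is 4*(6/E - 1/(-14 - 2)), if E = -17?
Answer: -79/68 ≈ -1.1618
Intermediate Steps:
4*(6/E - 1/(-14 - 2)) = 4*(6/(-17) - 1/(-14 - 2)) = 4*(6*(-1/17) - 1/(-16)) = 4*(-6/17 - 1*(-1/16)) = 4*(-6/17 + 1/16) = 4*(-79/272) = -79/68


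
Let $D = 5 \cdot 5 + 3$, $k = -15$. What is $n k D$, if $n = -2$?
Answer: $840$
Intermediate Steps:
$D = 28$ ($D = 25 + 3 = 28$)
$n k D = \left(-2\right) \left(-15\right) 28 = 30 \cdot 28 = 840$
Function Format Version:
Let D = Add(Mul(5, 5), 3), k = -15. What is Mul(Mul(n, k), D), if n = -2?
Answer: 840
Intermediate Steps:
D = 28 (D = Add(25, 3) = 28)
Mul(Mul(n, k), D) = Mul(Mul(-2, -15), 28) = Mul(30, 28) = 840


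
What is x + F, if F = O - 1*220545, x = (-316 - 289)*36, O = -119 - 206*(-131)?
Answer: -215458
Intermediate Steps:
O = 26867 (O = -119 + 26986 = 26867)
x = -21780 (x = -605*36 = -21780)
F = -193678 (F = 26867 - 1*220545 = 26867 - 220545 = -193678)
x + F = -21780 - 193678 = -215458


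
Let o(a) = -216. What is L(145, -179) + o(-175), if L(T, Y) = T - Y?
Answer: 108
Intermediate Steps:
L(145, -179) + o(-175) = (145 - 1*(-179)) - 216 = (145 + 179) - 216 = 324 - 216 = 108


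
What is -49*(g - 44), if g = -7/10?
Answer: 21903/10 ≈ 2190.3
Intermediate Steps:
g = -7/10 (g = -7*⅒ = -7/10 ≈ -0.70000)
-49*(g - 44) = -49*(-7/10 - 44) = -49*(-447/10) = 21903/10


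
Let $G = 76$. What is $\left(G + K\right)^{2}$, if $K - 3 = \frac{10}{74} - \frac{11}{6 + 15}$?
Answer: $\frac{3730888561}{603729} \approx 6179.7$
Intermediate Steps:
$K = \frac{2029}{777}$ ($K = 3 + \left(\frac{10}{74} - \frac{11}{6 + 15}\right) = 3 + \left(10 \cdot \frac{1}{74} - \frac{11}{21}\right) = 3 + \left(\frac{5}{37} - \frac{11}{21}\right) = 3 - \frac{302}{777} = \frac{2029}{777} \approx 2.6113$)
$\left(G + K\right)^{2} = \left(76 + \frac{2029}{777}\right)^{2} = \left(\frac{61081}{777}\right)^{2} = \frac{3730888561}{603729}$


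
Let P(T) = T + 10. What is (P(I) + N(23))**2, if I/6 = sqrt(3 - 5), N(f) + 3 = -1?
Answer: -36 + 72*I*sqrt(2) ≈ -36.0 + 101.82*I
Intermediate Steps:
N(f) = -4 (N(f) = -3 - 1 = -4)
I = 6*I*sqrt(2) (I = 6*sqrt(3 - 5) = 6*sqrt(-2) = 6*(I*sqrt(2)) = 6*I*sqrt(2) ≈ 8.4853*I)
P(T) = 10 + T
(P(I) + N(23))**2 = ((10 + 6*I*sqrt(2)) - 4)**2 = (6 + 6*I*sqrt(2))**2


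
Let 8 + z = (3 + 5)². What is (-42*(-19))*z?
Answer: 44688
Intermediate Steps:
z = 56 (z = -8 + (3 + 5)² = -8 + 8² = -8 + 64 = 56)
(-42*(-19))*z = -42*(-19)*56 = 798*56 = 44688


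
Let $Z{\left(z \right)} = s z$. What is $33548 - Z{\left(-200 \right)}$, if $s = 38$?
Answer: $41148$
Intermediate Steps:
$Z{\left(z \right)} = 38 z$
$33548 - Z{\left(-200 \right)} = 33548 - 38 \left(-200\right) = 33548 - -7600 = 33548 + 7600 = 41148$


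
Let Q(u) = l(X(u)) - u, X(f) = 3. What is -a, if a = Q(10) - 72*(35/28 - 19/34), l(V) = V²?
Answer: 863/17 ≈ 50.765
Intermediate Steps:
Q(u) = 9 - u (Q(u) = 3² - u = 9 - u)
a = -863/17 (a = (9 - 1*10) - 72*(35/28 - 19/34) = (9 - 10) - 72*(35*(1/28) - 19*1/34) = -1 - 72*(5/4 - 19/34) = -1 - 72*47/68 = -1 - 846/17 = -863/17 ≈ -50.765)
-a = -1*(-863/17) = 863/17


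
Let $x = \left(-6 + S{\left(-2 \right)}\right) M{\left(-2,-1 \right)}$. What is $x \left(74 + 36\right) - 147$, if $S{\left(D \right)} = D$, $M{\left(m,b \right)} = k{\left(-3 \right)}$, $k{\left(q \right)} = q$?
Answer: $2493$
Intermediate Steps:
$M{\left(m,b \right)} = -3$
$x = 24$ ($x = \left(-6 - 2\right) \left(-3\right) = \left(-8\right) \left(-3\right) = 24$)
$x \left(74 + 36\right) - 147 = 24 \left(74 + 36\right) - 147 = 24 \cdot 110 - 147 = 2640 - 147 = 2493$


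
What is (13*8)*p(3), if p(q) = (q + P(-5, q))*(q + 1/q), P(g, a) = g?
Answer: -2080/3 ≈ -693.33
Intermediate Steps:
p(q) = (-5 + q)*(q + 1/q) (p(q) = (q - 5)*(q + 1/q) = (-5 + q)*(q + 1/q))
(13*8)*p(3) = (13*8)*(1 + 3² - 5*3 - 5/3) = 104*(1 + 9 - 15 - 5*⅓) = 104*(1 + 9 - 15 - 5/3) = 104*(-20/3) = -2080/3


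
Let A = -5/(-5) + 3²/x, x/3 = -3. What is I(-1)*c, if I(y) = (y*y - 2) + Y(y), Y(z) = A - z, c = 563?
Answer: 0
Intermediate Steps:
x = -9 (x = 3*(-3) = -9)
A = 0 (A = -5/(-5) + 3²/(-9) = -5*(-⅕) + 9*(-⅑) = 1 - 1 = 0)
Y(z) = -z (Y(z) = 0 - z = -z)
I(y) = -2 + y² - y (I(y) = (y*y - 2) - y = (y² - 2) - y = (-2 + y²) - y = -2 + y² - y)
I(-1)*c = (-2 + (-1)² - 1*(-1))*563 = (-2 + 1 + 1)*563 = 0*563 = 0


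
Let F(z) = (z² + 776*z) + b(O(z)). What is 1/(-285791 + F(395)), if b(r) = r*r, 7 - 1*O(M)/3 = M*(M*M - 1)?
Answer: 1/34183727480496315 ≈ 2.9254e-17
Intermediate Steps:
O(M) = 21 - 3*M*(-1 + M²) (O(M) = 21 - 3*M*(M*M - 1) = 21 - 3*M*(M² - 1) = 21 - 3*M*(-1 + M²))
b(r) = r²
F(z) = z² + (21 - 3*z³ + 3*z)² + 776*z (F(z) = (z² + 776*z) + (21 - 3*z³ + 3*z)² = z² + (21 - 3*z³ + 3*z)² + 776*z)
1/(-285791 + F(395)) = 1/(-285791 + (395² + 9*(7 + 395 - 1*395³)² + 776*395)) = 1/(-285791 + (156025 + 9*(7 + 395 - 1*61629875)² + 306520)) = 1/(-285791 + (156025 + 9*(7 + 395 - 61629875)² + 306520)) = 1/(-285791 + (156025 + 9*(-61629473)² + 306520)) = 1/(-285791 + (156025 + 9*3798191942257729 + 306520)) = 1/(-285791 + (156025 + 34183727480319561 + 306520)) = 1/(-285791 + 34183727480782106) = 1/34183727480496315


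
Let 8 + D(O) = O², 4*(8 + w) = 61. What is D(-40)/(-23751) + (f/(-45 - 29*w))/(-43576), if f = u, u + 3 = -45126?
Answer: -1444562699/20321308098 ≈ -0.071086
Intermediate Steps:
w = 29/4 (w = -8 + (¼)*61 = -8 + 61/4 = 29/4 ≈ 7.2500)
u = -45129 (u = -3 - 45126 = -45129)
D(O) = -8 + O²
f = -45129
D(-40)/(-23751) + (f/(-45 - 29*w))/(-43576) = (-8 + (-40)²)/(-23751) - 45129/(-45 - 29*29/4)/(-43576) = (-8 + 1600)*(-1/23751) - 45129/(-45 - 841/4)*(-1/43576) = 1592*(-1/23751) - 45129/(-1021/4)*(-1/43576) = -1592/23751 - 45129*(-4/1021)*(-1/43576) = -1592/23751 + (180516/1021)*(-1/43576) = -1592/23751 - 45129/11122774 = -1444562699/20321308098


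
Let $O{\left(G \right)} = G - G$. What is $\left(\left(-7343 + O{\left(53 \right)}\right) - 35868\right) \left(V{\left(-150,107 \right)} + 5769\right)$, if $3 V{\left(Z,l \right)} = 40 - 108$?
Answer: $- \frac{744914429}{3} \approx -2.483 \cdot 10^{8}$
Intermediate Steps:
$V{\left(Z,l \right)} = - \frac{68}{3}$ ($V{\left(Z,l \right)} = \frac{40 - 108}{3} = \frac{1}{3} \left(-68\right) = - \frac{68}{3}$)
$O{\left(G \right)} = 0$
$\left(\left(-7343 + O{\left(53 \right)}\right) - 35868\right) \left(V{\left(-150,107 \right)} + 5769\right) = \left(\left(-7343 + 0\right) - 35868\right) \left(- \frac{68}{3} + 5769\right) = \left(-7343 - 35868\right) \frac{17239}{3} = \left(-43211\right) \frac{17239}{3} = - \frac{744914429}{3}$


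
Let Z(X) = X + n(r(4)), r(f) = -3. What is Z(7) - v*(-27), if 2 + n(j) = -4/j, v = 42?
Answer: 3421/3 ≈ 1140.3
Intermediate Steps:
n(j) = -2 - 4/j
Z(X) = -2/3 + X (Z(X) = X + (-2 - 4/(-3)) = X + (-2 - 4*(-1/3)) = X + (-2 + 4/3) = X - 2/3 = -2/3 + X)
Z(7) - v*(-27) = (-2/3 + 7) - 1*42*(-27) = 19/3 - 42*(-27) = 19/3 + 1134 = 3421/3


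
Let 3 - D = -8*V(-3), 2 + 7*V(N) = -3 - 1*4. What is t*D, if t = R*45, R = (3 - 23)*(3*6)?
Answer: 826200/7 ≈ 1.1803e+5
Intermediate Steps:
R = -360 (R = -20*18 = -360)
V(N) = -9/7 (V(N) = -2/7 + (-3 - 1*4)/7 = -2/7 + (-3 - 4)/7 = -2/7 + (⅐)*(-7) = -2/7 - 1 = -9/7)
D = -51/7 (D = 3 - (-8)*(-9)/7 = 3 - 1*72/7 = 3 - 72/7 = -51/7 ≈ -7.2857)
t = -16200 (t = -360*45 = -16200)
t*D = -16200*(-51/7) = 826200/7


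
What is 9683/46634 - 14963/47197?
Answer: -240775991/2200984898 ≈ -0.10939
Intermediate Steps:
9683/46634 - 14963/47197 = -240775991/2200984898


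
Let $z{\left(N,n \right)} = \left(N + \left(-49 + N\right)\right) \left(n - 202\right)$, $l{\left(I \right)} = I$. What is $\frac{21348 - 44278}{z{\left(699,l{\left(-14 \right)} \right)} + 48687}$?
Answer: $\frac{22930}{242697} \approx 0.09448$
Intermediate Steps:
$z{\left(N,n \right)} = \left(-202 + n\right) \left(-49 + 2 N\right)$ ($z{\left(N,n \right)} = \left(-49 + 2 N\right) \left(-202 + n\right) = \left(-202 + n\right) \left(-49 + 2 N\right)$)
$\frac{21348 - 44278}{z{\left(699,l{\left(-14 \right)} \right)} + 48687} = \frac{21348 - 44278}{\left(9898 - 282396 - -686 + 2 \cdot 699 \left(-14\right)\right) + 48687} = - \frac{22930}{\left(9898 - 282396 + 686 - 19572\right) + 48687} = - \frac{22930}{-291384 + 48687} = - \frac{22930}{-242697} = \left(-22930\right) \left(- \frac{1}{242697}\right) = \frac{22930}{242697}$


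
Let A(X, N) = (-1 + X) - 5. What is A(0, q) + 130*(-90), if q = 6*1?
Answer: -11706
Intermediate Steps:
q = 6
A(X, N) = -6 + X
A(0, q) + 130*(-90) = (-6 + 0) + 130*(-90) = -6 - 11700 = -11706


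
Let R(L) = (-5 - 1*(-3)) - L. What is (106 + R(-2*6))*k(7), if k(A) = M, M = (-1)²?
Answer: 116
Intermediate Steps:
M = 1
k(A) = 1
R(L) = -2 - L (R(L) = (-5 + 3) - L = -2 - L)
(106 + R(-2*6))*k(7) = (106 + (-2 - (-2)*6))*1 = (106 + (-2 - 1*(-12)))*1 = (106 + (-2 + 12))*1 = (106 + 10)*1 = 116*1 = 116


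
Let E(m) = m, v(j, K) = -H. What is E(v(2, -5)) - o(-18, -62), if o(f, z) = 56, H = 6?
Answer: -62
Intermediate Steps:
v(j, K) = -6 (v(j, K) = -1*6 = -6)
E(v(2, -5)) - o(-18, -62) = -6 - 1*56 = -6 - 56 = -62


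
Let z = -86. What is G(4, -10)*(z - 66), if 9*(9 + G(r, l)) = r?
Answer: 11704/9 ≈ 1300.4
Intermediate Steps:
G(r, l) = -9 + r/9
G(4, -10)*(z - 66) = (-9 + (⅑)*4)*(-86 - 66) = (-9 + 4/9)*(-152) = -77/9*(-152) = 11704/9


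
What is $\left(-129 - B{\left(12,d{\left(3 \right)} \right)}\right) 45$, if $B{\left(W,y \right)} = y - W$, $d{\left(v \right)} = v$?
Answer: $-5400$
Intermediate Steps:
$\left(-129 - B{\left(12,d{\left(3 \right)} \right)}\right) 45 = \left(-129 - \left(3 - 12\right)\right) 45 = \left(-129 - -9\right) 45 = \left(-129 + 9\right) 45 = \left(-120\right) 45 = -5400$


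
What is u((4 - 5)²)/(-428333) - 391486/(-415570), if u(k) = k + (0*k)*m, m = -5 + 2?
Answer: 83842978634/89001172405 ≈ 0.94204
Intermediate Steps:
m = -3
u(k) = k (u(k) = k + (0*k)*(-3) = k + 0*(-3) = k + 0 = k)
u((4 - 5)²)/(-428333) - 391486/(-415570) = (4 - 5)²/(-428333) - 391486/(-415570) = (-1)²*(-1/428333) - 391486*(-1/415570) = 1*(-1/428333) + 195743/207785 = -1/428333 + 195743/207785 = 83842978634/89001172405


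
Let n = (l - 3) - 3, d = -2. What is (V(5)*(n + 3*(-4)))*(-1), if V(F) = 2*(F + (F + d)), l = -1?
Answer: 304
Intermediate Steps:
n = -7 (n = (-1 - 3) - 3 = -4 - 3 = -7)
V(F) = -4 + 4*F (V(F) = 2*(F + (F - 2)) = 2*(F + (-2 + F)) = 2*(-2 + 2*F) = -4 + 4*F)
(V(5)*(n + 3*(-4)))*(-1) = ((-4 + 4*5)*(-7 + 3*(-4)))*(-1) = ((-4 + 20)*(-7 - 12))*(-1) = (16*(-19))*(-1) = -304*(-1) = 304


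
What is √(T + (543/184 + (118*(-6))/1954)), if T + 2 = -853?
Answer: I*√6886744221630/89884 ≈ 29.196*I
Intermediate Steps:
T = -855 (T = -2 - 853 = -855)
√(T + (543/184 + (118*(-6))/1954)) = √(-855 + (543/184 + (118*(-6))/1954)) = √(-855 + (543*(1/184) - 708*1/1954)) = √(-855 + (543/184 - 354/977)) = √(-855 + 465375/179768) = √(-153236265/179768) = I*√6886744221630/89884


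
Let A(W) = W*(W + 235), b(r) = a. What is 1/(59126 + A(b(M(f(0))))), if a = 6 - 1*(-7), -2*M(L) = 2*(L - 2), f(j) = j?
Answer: 1/62350 ≈ 1.6038e-5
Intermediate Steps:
M(L) = 2 - L (M(L) = -(L - 2) = -(-2 + L) = -(-4 + 2*L)/2 = 2 - L)
a = 13 (a = 6 + 7 = 13)
b(r) = 13
A(W) = W*(235 + W)
1/(59126 + A(b(M(f(0))))) = 1/(59126 + 13*(235 + 13)) = 1/(59126 + 13*248) = 1/(59126 + 3224) = 1/62350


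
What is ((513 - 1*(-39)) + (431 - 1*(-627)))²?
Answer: 2592100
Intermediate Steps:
((513 - 1*(-39)) + (431 - 1*(-627)))² = ((513 + 39) + (431 + 627))² = (552 + 1058)² = 1610² = 2592100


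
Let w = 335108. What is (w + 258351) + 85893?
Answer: 679352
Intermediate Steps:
(w + 258351) + 85893 = (335108 + 258351) + 85893 = 593459 + 85893 = 679352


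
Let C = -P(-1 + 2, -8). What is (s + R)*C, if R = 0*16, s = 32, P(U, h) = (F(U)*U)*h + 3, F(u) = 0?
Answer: -96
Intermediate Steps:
P(U, h) = 3 (P(U, h) = (0*U)*h + 3 = 0*h + 3 = 0 + 3 = 3)
R = 0
C = -3 (C = -1*3 = -3)
(s + R)*C = (32 + 0)*(-3) = 32*(-3) = -96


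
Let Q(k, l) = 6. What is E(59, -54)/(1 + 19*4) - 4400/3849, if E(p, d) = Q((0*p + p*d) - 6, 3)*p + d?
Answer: 815900/296373 ≈ 2.7529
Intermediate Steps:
E(p, d) = d + 6*p (E(p, d) = 6*p + d = d + 6*p)
E(59, -54)/(1 + 19*4) - 4400/3849 = (-54 + 6*59)/(1 + 19*4) - 4400/3849 = (-54 + 354)/(1 + 76) - 4400*1/3849 = 300/77 - 4400/3849 = 815900/296373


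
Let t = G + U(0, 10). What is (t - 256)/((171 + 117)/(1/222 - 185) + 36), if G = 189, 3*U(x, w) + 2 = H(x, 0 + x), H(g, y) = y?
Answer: -8337007/4243644 ≈ -1.9646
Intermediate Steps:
U(x, w) = -⅔ + x/3 (U(x, w) = -⅔ + (0 + x)/3 = -⅔ + x/3)
t = 565/3 (t = 189 + (-⅔ + (⅓)*0) = 189 + (-⅔ + 0) = 189 - ⅔ = 565/3 ≈ 188.33)
(t - 256)/((171 + 117)/(1/222 - 185) + 36) = (565/3 - 256)/((171 + 117)/(1/222 - 185) + 36) = -203/(3*(288/(1/222 - 185) + 36)) = -203/(3*(288/(-41069/222) + 36)) = -203/(3*(288*(-222/41069) + 36)) = -203/(3*(-63936/41069 + 36)) = -203/(3*1414548/41069) = -203/3*41069/1414548 = -8337007/4243644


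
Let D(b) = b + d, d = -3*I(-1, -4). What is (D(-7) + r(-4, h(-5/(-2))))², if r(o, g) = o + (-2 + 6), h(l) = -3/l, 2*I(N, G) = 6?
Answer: 256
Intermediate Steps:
I(N, G) = 3 (I(N, G) = (½)*6 = 3)
d = -9 (d = -3*3 = -9)
r(o, g) = 4 + o (r(o, g) = o + 4 = 4 + o)
D(b) = -9 + b (D(b) = b - 9 = -9 + b)
(D(-7) + r(-4, h(-5/(-2))))² = ((-9 - 7) + (4 - 4))² = (-16 + 0)² = (-16)² = 256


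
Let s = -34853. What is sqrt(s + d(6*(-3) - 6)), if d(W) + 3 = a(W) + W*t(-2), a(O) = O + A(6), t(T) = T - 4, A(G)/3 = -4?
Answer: 2*I*sqrt(8687) ≈ 186.41*I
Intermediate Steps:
A(G) = -12 (A(G) = 3*(-4) = -12)
t(T) = -4 + T
a(O) = -12 + O (a(O) = O - 12 = -12 + O)
d(W) = -15 - 5*W (d(W) = -3 + ((-12 + W) + W*(-4 - 2)) = -3 + ((-12 + W) + W*(-6)) = -3 + ((-12 + W) - 6*W) = -3 + (-12 - 5*W) = -15 - 5*W)
sqrt(s + d(6*(-3) - 6)) = sqrt(-34853 + (-15 - 5*(6*(-3) - 6))) = sqrt(-34853 + (-15 - 5*(-18 - 6))) = sqrt(-34853 + (-15 - 5*(-24))) = sqrt(-34853 + (-15 + 120)) = sqrt(-34853 + 105) = sqrt(-34748) = 2*I*sqrt(8687)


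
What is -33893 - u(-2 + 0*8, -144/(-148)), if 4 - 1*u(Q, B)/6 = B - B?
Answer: -33917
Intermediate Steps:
u(Q, B) = 24 (u(Q, B) = 24 - 6*(B - B) = 24 - 6*0 = 24 + 0 = 24)
-33893 - u(-2 + 0*8, -144/(-148)) = -33893 - 1*24 = -33893 - 24 = -33917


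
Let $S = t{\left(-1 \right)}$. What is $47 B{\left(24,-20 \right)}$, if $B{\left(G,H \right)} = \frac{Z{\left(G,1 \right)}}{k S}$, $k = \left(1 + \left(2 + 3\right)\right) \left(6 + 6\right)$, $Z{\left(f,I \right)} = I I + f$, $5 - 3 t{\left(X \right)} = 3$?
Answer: $\frac{1175}{48} \approx 24.479$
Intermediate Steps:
$t{\left(X \right)} = \frac{2}{3}$ ($t{\left(X \right)} = \frac{5}{3} - 1 = \frac{2}{3}$)
$Z{\left(f,I \right)} = f + I^{2}$ ($Z{\left(f,I \right)} = I^{2} + f = f + I^{2}$)
$S = \frac{2}{3} \approx 0.66667$
$k = 72$ ($k = \left(1 + 5\right) 12 = 6 \cdot 12 = 72$)
$B{\left(G,H \right)} = \frac{1}{48} + \frac{G}{48}$ ($B{\left(G,H \right)} = \frac{G + 1^{2}}{72 \cdot \frac{2}{3}} = \frac{G + 1}{48} = \left(1 + G\right) \frac{1}{48} = \frac{1}{48} + \frac{G}{48}$)
$47 B{\left(24,-20 \right)} = 47 \left(\frac{1}{48} + \frac{1}{48} \cdot 24\right) = 47 \left(\frac{1}{48} + \frac{1}{2}\right) = 47 \cdot \frac{25}{48} = \frac{1175}{48}$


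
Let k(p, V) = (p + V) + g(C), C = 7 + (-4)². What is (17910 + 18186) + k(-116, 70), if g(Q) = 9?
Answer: 36059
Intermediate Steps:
C = 23 (C = 7 + 16 = 23)
k(p, V) = 9 + V + p (k(p, V) = (p + V) + 9 = (V + p) + 9 = 9 + V + p)
(17910 + 18186) + k(-116, 70) = (17910 + 18186) + (9 + 70 - 116) = 36096 - 37 = 36059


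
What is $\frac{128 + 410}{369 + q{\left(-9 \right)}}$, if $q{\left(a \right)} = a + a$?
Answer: $\frac{538}{351} \approx 1.5328$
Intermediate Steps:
$q{\left(a \right)} = 2 a$
$\frac{128 + 410}{369 + q{\left(-9 \right)}} = \frac{128 + 410}{369 + 2 \left(-9\right)} = \frac{538}{369 - 18} = \frac{538}{351}$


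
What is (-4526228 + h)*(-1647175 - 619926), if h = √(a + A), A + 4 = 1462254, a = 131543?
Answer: 10261416025028 - 2267101*√1593793 ≈ 1.0259e+13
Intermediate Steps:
A = 1462250 (A = -4 + 1462254 = 1462250)
h = √1593793 (h = √(131543 + 1462250) = √1593793 ≈ 1262.5)
(-4526228 + h)*(-1647175 - 619926) = (-4526228 + √1593793)*(-1647175 - 619926) = (-4526228 + √1593793)*(-2267101) = 10261416025028 - 2267101*√1593793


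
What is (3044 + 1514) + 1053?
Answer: 5611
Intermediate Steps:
(3044 + 1514) + 1053 = 4558 + 1053 = 5611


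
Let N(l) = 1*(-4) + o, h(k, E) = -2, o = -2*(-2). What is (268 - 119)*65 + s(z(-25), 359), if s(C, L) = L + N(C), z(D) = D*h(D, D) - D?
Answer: 10044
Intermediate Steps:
o = 4
N(l) = 0 (N(l) = 1*(-4) + 4 = -4 + 4 = 0)
z(D) = -3*D (z(D) = D*(-2) - D = -2*D - D = -3*D)
s(C, L) = L (s(C, L) = L + 0 = L)
(268 - 119)*65 + s(z(-25), 359) = (268 - 119)*65 + 359 = 149*65 + 359 = 9685 + 359 = 10044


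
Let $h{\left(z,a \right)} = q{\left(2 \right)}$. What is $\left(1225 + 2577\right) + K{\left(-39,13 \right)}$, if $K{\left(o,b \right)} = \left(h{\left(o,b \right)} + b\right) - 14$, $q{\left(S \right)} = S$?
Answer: $3803$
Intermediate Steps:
$h{\left(z,a \right)} = 2$
$K{\left(o,b \right)} = -12 + b$ ($K{\left(o,b \right)} = \left(2 + b\right) - 14 = -12 + b$)
$\left(1225 + 2577\right) + K{\left(-39,13 \right)} = \left(1225 + 2577\right) + \left(-12 + 13\right) = 3802 + 1 = 3803$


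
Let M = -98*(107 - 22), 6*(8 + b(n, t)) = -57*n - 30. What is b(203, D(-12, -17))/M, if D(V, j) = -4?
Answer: 3883/16660 ≈ 0.23307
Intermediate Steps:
b(n, t) = -13 - 19*n/2 (b(n, t) = -8 + (-57*n - 30)/6 = -8 + (-30 - 57*n)/6 = -8 + (-5 - 19*n/2) = -13 - 19*n/2)
M = -8330 (M = -98*85 = -8330)
b(203, D(-12, -17))/M = (-13 - 19/2*203)/(-8330) = (-13 - 3857/2)*(-1/8330) = -3883/2*(-1/8330) = 3883/16660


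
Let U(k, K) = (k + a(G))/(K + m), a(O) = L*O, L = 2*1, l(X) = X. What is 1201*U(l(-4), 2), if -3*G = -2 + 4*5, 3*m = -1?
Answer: -57648/5 ≈ -11530.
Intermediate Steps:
m = -⅓ (m = (⅓)*(-1) = -⅓ ≈ -0.33333)
G = -6 (G = -(-2 + 4*5)/3 = -(-2 + 20)/3 = -⅓*18 = -6)
L = 2
a(O) = 2*O
U(k, K) = (-12 + k)/(-⅓ + K) (U(k, K) = (k + 2*(-6))/(K - ⅓) = (k - 12)/(-⅓ + K) = (-12 + k)/(-⅓ + K))
1201*U(l(-4), 2) = 1201*(3*(-12 - 4)/(-1 + 3*2)) = 1201*(3*(-16)/(-1 + 6)) = 1201*(3*(-16)/5) = 1201*(3*(⅕)*(-16)) = 1201*(-48/5) = -57648/5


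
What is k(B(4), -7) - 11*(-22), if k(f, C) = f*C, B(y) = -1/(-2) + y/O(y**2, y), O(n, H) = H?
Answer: 463/2 ≈ 231.50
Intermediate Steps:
B(y) = 3/2 (B(y) = -1/(-2) + y/y = -1*(-1/2) + 1 = 1/2 + 1 = 3/2)
k(f, C) = C*f
k(B(4), -7) - 11*(-22) = -7*3/2 - 11*(-22) = -21/2 + 242 = 463/2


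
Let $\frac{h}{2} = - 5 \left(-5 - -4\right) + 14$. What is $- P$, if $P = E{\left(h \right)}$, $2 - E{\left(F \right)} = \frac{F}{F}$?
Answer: $-1$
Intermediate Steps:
$h = 38$ ($h = 2 \left(- 5 \left(-5 - -4\right) + 14\right) = 2 \left(- 5 \left(-5 + 4\right) + 14\right) = 2 \left(\left(-5\right) \left(-1\right) + 14\right) = 2 \left(5 + 14\right) = 2 \cdot 19 = 38$)
$E{\left(F \right)} = 1$ ($E{\left(F \right)} = 2 - \frac{F}{F} = 2 - 1 = 1$)
$P = 1$
$- P = \left(-1\right) 1 = -1$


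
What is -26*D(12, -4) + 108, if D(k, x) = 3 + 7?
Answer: -152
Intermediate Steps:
D(k, x) = 10
-26*D(12, -4) + 108 = -26*10 + 108 = -260 + 108 = -152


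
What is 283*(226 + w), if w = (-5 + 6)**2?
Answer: 64241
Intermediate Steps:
w = 1 (w = 1**2 = 1)
283*(226 + w) = 283*(226 + 1) = 283*227 = 64241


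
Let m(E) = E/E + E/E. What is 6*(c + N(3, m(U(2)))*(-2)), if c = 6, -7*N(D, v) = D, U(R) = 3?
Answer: 288/7 ≈ 41.143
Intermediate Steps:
m(E) = 2 (m(E) = 1 + 1 = 2)
N(D, v) = -D/7
6*(c + N(3, m(U(2)))*(-2)) = 6*(6 - ⅐*3*(-2)) = 6*(6 - 3/7*(-2)) = 6*(6 + 6/7) = 6*(48/7) = 288/7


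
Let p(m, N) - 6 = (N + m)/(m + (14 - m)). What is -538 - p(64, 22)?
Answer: -3851/7 ≈ -550.14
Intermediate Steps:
p(m, N) = 6 + N/14 + m/14 (p(m, N) = 6 + (N + m)/(m + (14 - m)) = 6 + (N + m)/14 = 6 + (N + m)*(1/14) = 6 + (N/14 + m/14) = 6 + N/14 + m/14)
-538 - p(64, 22) = -538 - (6 + (1/14)*22 + (1/14)*64) = -538 - (6 + 11/7 + 32/7) = -538 - 1*85/7 = -538 - 85/7 = -3851/7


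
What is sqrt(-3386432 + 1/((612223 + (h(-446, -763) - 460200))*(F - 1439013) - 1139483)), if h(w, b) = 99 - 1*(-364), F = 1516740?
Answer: I*sqrt(475622733617931429270004033)/11851139839 ≈ 1840.2*I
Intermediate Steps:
h(w, b) = 463 (h(w, b) = 99 + 364 = 463)
sqrt(-3386432 + 1/((612223 + (h(-446, -763) - 460200))*(F - 1439013) - 1139483)) = sqrt(-3386432 + 1/((612223 + (463 - 460200))*(1516740 - 1439013) - 1139483)) = sqrt(-3386432 + 1/((612223 - 459737)*77727 - 1139483)) = sqrt(-3386432 + 1/(152486*77727 - 1139483)) = sqrt(-3386432 + 1/(11852279322 - 1139483)) = sqrt(-3386432 + 1/11851139839) = sqrt(-40133079187264447/11851139839) = I*sqrt(475622733617931429270004033)/11851139839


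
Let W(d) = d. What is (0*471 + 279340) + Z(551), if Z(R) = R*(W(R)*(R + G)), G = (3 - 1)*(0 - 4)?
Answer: 165134683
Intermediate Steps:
G = -8 (G = 2*(-4) = -8)
Z(R) = R**2*(-8 + R) (Z(R) = R*(R*(R - 8)) = R*(R*(-8 + R)) = R**2*(-8 + R))
(0*471 + 279340) + Z(551) = (0*471 + 279340) + 551**2*(-8 + 551) = (0 + 279340) + 303601*543 = 279340 + 164855343 = 165134683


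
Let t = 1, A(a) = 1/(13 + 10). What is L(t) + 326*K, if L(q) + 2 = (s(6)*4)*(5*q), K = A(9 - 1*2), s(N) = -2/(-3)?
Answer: 1760/69 ≈ 25.507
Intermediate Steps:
A(a) = 1/23
s(N) = ⅔ (s(N) = -2*(-⅓) = ⅔)
K = 1/23 ≈ 0.043478
L(q) = -2 + 40*q/3 (L(q) = -2 + ((⅔)*4)*(5*q) = -2 + 8*(5*q)/3 = -2 + 40*q/3)
L(t) + 326*K = (-2 + (40/3)*1) + 326*(1/23) = (-2 + 40/3) + 326/23 = 34/3 + 326/23 = 1760/69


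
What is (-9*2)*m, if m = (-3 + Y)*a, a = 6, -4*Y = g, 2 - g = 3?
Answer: 297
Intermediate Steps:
g = -1 (g = 2 - 1*3 = 2 - 3 = -1)
Y = ¼ (Y = -¼*(-1) = ¼ ≈ 0.25000)
m = -33/2 (m = (-3 + ¼)*6 = -11/4*6 = -33/2 ≈ -16.500)
(-9*2)*m = -9*2*(-33/2) = -18*(-33/2) = 297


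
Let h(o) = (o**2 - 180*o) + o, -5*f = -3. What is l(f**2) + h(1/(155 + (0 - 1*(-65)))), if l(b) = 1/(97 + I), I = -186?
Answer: -3553131/4307600 ≈ -0.82485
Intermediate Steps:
f = 3/5 (f = -1/5*(-3) = 3/5 ≈ 0.60000)
l(b) = -1/89 (l(b) = 1/(97 - 186) = 1/(-89) = -1/89)
h(o) = o**2 - 179*o
l(f**2) + h(1/(155 + (0 - 1*(-65)))) = -1/89 + (-179 + 1/(155 + (0 - 1*(-65))))/(155 + (0 - 1*(-65))) = -1/89 + (-179 + 1/(155 + (0 + 65)))/(155 + (0 + 65)) = -1/89 + (-179 + 1/(155 + 65))/(155 + 65) = -1/89 + (-179 + 1/220)/220 = -1/89 + (1/220)*(-39379/220) = -1/89 - 39379/48400 = -3553131/4307600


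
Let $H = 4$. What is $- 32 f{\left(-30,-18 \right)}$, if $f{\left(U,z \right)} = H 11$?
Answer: $-1408$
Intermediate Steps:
$f{\left(U,z \right)} = 44$ ($f{\left(U,z \right)} = 4 \cdot 11 = 44$)
$- 32 f{\left(-30,-18 \right)} = \left(-32\right) 44 = -1408$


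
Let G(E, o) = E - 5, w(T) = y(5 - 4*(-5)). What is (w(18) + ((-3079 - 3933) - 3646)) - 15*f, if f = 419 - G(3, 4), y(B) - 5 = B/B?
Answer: -16967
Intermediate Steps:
y(B) = 6 (y(B) = 5 + B/B = 5 + 1 = 6)
w(T) = 6
G(E, o) = -5 + E
f = 421 (f = 419 - (-5 + 3) = 419 - 1*(-2) = 419 + 2 = 421)
(w(18) + ((-3079 - 3933) - 3646)) - 15*f = (6 + ((-3079 - 3933) - 3646)) - 15*421 = (6 + (-7012 - 3646)) - 6315 = (6 - 10658) - 6315 = -10652 - 6315 = -16967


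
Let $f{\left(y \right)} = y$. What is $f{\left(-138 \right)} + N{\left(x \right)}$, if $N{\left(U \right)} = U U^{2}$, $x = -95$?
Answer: $-857513$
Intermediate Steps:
$N{\left(U \right)} = U^{3}$
$f{\left(-138 \right)} + N{\left(x \right)} = -138 + \left(-95\right)^{3} = -138 - 857375 = -857513$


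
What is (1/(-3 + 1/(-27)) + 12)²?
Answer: 915849/6724 ≈ 136.21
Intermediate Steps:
(1/(-3 + 1/(-27)) + 12)² = (1/(-3 - 1/27) + 12)² = (1/(-82/27) + 12)² = (-27/82 + 12)² = (957/82)² = 915849/6724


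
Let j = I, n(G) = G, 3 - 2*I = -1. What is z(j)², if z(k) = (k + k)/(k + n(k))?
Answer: 1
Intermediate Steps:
I = 2 (I = 3/2 - ½*(-1) = 3/2 + ½ = 2)
j = 2
z(k) = 1 (z(k) = (k + k)/(k + k) = (2*k)/((2*k)) = (2*k)*(1/(2*k)) = 1)
z(j)² = 1² = 1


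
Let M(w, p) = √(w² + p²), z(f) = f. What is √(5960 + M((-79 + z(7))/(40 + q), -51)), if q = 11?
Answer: √(1722440 + 51*√83585)/17 ≈ 77.531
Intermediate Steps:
M(w, p) = √(p² + w²)
√(5960 + M((-79 + z(7))/(40 + q), -51)) = √(5960 + √((-51)² + ((-79 + 7)/(40 + 11))²)) = √(5960 + √(2601 + (-72/51)²)) = √(5960 + √(2601 + (-72*1/51)²)) = √(5960 + √(2601 + (-24/17)²)) = √(5960 + √(2601 + 576/289)) = √(5960 + √(752265/289)) = √(5960 + 3*√83585/17)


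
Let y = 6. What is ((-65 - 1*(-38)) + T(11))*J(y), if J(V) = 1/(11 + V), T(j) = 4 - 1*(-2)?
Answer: -21/17 ≈ -1.2353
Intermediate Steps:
T(j) = 6 (T(j) = 4 + 2 = 6)
((-65 - 1*(-38)) + T(11))*J(y) = ((-65 - 1*(-38)) + 6)/(11 + 6) = ((-65 + 38) + 6)/17 = (-27 + 6)*(1/17) = -21*1/17 = -21/17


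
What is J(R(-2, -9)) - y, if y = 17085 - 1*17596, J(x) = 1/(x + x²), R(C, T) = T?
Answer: 36793/72 ≈ 511.01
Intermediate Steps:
y = -511 (y = 17085 - 17596 = -511)
J(R(-2, -9)) - y = 1/((-9)*(1 - 9)) - 1*(-511) = -⅑/(-8) + 511 = -⅑*(-⅛) + 511 = 1/72 + 511 = 36793/72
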